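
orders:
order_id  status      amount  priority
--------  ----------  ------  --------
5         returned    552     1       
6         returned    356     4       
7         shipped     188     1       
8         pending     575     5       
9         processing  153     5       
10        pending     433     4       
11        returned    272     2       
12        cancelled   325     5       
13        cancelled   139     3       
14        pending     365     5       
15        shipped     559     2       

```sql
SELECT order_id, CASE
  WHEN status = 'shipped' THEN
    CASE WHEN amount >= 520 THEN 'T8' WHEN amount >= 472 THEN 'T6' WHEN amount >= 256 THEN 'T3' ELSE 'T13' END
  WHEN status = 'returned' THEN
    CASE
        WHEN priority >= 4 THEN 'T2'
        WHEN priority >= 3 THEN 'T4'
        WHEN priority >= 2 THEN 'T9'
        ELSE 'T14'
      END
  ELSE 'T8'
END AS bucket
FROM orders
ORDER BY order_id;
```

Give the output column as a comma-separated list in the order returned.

order_id=5: status='returned' → inner[ELSE] → T14
order_id=6: status='returned' → inner[priority >= 4] → T2
order_id=7: status='shipped' → inner[ELSE] → T13
order_id=8: status='pending' → outer ELSE → T8
order_id=9: status='processing' → outer ELSE → T8
order_id=10: status='pending' → outer ELSE → T8
order_id=11: status='returned' → inner[priority >= 2] → T9
order_id=12: status='cancelled' → outer ELSE → T8
order_id=13: status='cancelled' → outer ELSE → T8
order_id=14: status='pending' → outer ELSE → T8
order_id=15: status='shipped' → inner[amount >= 520] → T8

T14, T2, T13, T8, T8, T8, T9, T8, T8, T8, T8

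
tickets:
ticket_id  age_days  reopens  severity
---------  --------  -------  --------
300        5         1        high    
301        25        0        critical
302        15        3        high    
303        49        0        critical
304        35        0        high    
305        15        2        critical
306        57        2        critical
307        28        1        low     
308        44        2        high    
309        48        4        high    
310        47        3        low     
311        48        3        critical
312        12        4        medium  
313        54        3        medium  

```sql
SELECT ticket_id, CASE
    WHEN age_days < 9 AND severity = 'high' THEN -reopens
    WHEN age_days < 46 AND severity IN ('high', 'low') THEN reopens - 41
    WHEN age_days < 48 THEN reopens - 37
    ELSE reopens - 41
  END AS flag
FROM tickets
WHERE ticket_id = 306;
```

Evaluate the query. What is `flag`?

-39

ticket_id = 306: age_days=57, reopens=2, severity=critical.
age_days < 9 AND severity = 'high' → false
age_days < 46 AND severity IN ('high', 'low') → false
age_days < 48 → false
No prior WHEN matched → ELSE → -39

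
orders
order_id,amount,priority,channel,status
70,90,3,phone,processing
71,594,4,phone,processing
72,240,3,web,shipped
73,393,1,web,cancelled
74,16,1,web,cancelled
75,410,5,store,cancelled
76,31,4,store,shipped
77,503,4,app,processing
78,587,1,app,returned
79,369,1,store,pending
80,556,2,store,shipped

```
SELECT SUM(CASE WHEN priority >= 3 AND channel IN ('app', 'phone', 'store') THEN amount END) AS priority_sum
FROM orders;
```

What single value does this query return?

1628

order_id=70: ✓ → 90
order_id=71: ✓ → 594
order_id=72: ✗
order_id=73: ✗
order_id=74: ✗
order_id=75: ✓ → 410
order_id=76: ✓ → 31
order_id=77: ✓ → 503
order_id=78: ✗
order_id=79: ✗
order_id=80: ✗
priority_sum = 90 + 594 + 410 + 31 + 503 = 1628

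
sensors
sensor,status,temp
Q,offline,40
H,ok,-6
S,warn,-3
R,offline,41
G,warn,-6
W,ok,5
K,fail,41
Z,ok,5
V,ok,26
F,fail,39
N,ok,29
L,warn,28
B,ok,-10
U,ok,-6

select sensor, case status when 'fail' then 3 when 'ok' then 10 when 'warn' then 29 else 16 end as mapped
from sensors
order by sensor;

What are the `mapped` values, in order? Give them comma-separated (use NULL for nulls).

sensor=B: status='ok' → 10
sensor=F: status='fail' → 3
sensor=G: status='warn' → 29
sensor=H: status='ok' → 10
sensor=K: status='fail' → 3
sensor=L: status='warn' → 29
sensor=N: status='ok' → 10
sensor=Q: ELSE → 16
sensor=R: ELSE → 16
sensor=S: status='warn' → 29
sensor=U: status='ok' → 10
sensor=V: status='ok' → 10
sensor=W: status='ok' → 10
sensor=Z: status='ok' → 10

10, 3, 29, 10, 3, 29, 10, 16, 16, 29, 10, 10, 10, 10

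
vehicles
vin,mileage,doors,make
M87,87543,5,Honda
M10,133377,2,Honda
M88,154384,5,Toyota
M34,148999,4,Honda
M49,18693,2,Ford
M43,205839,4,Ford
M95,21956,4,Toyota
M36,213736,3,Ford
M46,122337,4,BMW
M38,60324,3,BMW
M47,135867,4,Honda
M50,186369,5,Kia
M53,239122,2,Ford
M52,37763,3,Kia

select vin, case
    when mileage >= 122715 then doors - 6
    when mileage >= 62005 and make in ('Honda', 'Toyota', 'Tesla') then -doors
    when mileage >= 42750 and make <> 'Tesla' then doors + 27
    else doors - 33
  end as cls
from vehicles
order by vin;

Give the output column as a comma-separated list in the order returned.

-4, -2, -3, 30, -2, 31, -2, -31, -1, -30, -4, -5, -1, -29

vin=M10: mileage >= 122715 → -4
vin=M34: mileage >= 122715 → -2
vin=M36: mileage >= 122715 → -3
vin=M38: mileage >= 42750 and make <> 'Tesla' → 30
vin=M43: mileage >= 122715 → -2
vin=M46: mileage >= 42750 and make <> 'Tesla' → 31
vin=M47: mileage >= 122715 → -2
vin=M49: ELSE → -31
vin=M50: mileage >= 122715 → -1
vin=M52: ELSE → -30
vin=M53: mileage >= 122715 → -4
vin=M87: mileage >= 62005 and make in ('Honda', 'Toyota', 'Tesla') → -5
vin=M88: mileage >= 122715 → -1
vin=M95: ELSE → -29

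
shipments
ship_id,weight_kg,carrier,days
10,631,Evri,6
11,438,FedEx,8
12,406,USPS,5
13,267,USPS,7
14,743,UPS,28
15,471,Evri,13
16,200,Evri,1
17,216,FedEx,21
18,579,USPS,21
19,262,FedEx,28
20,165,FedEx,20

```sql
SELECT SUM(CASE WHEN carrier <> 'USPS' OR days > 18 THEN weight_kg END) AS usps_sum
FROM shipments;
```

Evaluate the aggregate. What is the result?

ship_id=10: ✓ → 631
ship_id=11: ✓ → 438
ship_id=12: ✗
ship_id=13: ✗
ship_id=14: ✓ → 743
ship_id=15: ✓ → 471
ship_id=16: ✓ → 200
ship_id=17: ✓ → 216
ship_id=18: ✓ → 579
ship_id=19: ✓ → 262
ship_id=20: ✓ → 165
usps_sum = 631 + 438 + 743 + 471 + 200 + 216 + 579 + 262 + 165 = 3705

3705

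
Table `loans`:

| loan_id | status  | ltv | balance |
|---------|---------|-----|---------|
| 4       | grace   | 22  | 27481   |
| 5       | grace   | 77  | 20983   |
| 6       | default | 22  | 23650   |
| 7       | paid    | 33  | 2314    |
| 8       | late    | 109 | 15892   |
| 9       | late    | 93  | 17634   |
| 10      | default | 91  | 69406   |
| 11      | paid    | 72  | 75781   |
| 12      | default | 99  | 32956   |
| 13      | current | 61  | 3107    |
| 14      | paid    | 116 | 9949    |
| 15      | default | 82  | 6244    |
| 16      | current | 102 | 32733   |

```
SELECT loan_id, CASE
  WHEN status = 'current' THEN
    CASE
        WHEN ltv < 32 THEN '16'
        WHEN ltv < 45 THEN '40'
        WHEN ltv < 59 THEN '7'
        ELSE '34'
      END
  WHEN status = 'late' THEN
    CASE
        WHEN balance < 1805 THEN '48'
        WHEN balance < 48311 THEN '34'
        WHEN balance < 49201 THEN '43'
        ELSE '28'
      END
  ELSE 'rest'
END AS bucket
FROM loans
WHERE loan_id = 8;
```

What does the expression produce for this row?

loan_id = 8: status=late, ltv=109, balance=15892.
status='late' → inner[balance < 48311] → 34

34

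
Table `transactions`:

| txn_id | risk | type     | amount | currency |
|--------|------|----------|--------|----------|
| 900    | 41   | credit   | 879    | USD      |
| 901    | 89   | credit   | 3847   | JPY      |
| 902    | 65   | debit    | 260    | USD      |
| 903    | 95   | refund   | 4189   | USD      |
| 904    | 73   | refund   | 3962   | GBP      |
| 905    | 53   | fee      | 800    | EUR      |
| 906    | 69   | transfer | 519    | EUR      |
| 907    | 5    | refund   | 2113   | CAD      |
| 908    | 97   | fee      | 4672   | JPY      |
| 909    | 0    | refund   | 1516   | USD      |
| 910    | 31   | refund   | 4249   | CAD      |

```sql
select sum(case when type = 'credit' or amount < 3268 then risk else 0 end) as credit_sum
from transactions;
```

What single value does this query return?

322

txn_id=900: ✓ → 41
txn_id=901: ✓ → 89
txn_id=902: ✓ → 65
txn_id=903: ✗
txn_id=904: ✗
txn_id=905: ✓ → 53
txn_id=906: ✓ → 69
txn_id=907: ✓ → 5
txn_id=908: ✗
txn_id=909: ✓ → 0
txn_id=910: ✗
credit_sum = 41 + 89 + 65 + 53 + 69 + 5 = 322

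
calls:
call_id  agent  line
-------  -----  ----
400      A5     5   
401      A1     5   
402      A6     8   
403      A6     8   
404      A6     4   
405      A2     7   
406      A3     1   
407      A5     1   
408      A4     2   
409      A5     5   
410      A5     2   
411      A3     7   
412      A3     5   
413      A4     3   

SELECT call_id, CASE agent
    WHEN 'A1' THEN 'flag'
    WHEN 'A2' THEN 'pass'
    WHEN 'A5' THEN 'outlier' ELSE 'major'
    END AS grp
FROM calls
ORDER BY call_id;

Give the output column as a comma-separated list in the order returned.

call_id=400: agent='A5' → outlier
call_id=401: agent='A1' → flag
call_id=402: ELSE → major
call_id=403: ELSE → major
call_id=404: ELSE → major
call_id=405: agent='A2' → pass
call_id=406: ELSE → major
call_id=407: agent='A5' → outlier
call_id=408: ELSE → major
call_id=409: agent='A5' → outlier
call_id=410: agent='A5' → outlier
call_id=411: ELSE → major
call_id=412: ELSE → major
call_id=413: ELSE → major

outlier, flag, major, major, major, pass, major, outlier, major, outlier, outlier, major, major, major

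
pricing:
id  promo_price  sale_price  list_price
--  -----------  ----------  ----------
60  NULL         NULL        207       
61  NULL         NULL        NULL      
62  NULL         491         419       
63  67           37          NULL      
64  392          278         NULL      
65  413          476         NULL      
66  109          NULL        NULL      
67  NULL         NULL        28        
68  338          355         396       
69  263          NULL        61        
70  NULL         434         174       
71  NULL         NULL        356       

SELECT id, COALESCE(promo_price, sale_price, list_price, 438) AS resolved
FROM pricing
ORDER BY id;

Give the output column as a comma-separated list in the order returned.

id=60: promo_price=NULL, sale_price=NULL, list_price=207 → 207
id=61: promo_price=NULL, sale_price=NULL, list_price=NULL, → literal 438 → 438
id=62: promo_price=NULL, sale_price=491 → 491
id=63: promo_price=67 → 67
id=64: promo_price=392 → 392
id=65: promo_price=413 → 413
id=66: promo_price=109 → 109
id=67: promo_price=NULL, sale_price=NULL, list_price=28 → 28
id=68: promo_price=338 → 338
id=69: promo_price=263 → 263
id=70: promo_price=NULL, sale_price=434 → 434
id=71: promo_price=NULL, sale_price=NULL, list_price=356 → 356

207, 438, 491, 67, 392, 413, 109, 28, 338, 263, 434, 356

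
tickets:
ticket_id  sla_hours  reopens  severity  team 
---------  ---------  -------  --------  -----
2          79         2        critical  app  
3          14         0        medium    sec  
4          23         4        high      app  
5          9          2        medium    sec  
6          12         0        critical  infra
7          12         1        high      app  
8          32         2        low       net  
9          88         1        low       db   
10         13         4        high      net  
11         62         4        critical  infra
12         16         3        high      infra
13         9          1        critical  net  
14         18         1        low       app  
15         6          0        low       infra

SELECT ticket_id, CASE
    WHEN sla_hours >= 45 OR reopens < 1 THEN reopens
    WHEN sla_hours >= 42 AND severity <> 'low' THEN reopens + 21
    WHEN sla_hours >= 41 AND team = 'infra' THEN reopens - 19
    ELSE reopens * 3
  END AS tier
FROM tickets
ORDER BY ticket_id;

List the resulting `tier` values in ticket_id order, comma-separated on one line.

2, 0, 12, 6, 0, 3, 6, 1, 12, 4, 9, 3, 3, 0

ticket_id=2: sla_hours >= 45 OR reopens < 1 → 2
ticket_id=3: sla_hours >= 45 OR reopens < 1 → 0
ticket_id=4: ELSE → 12
ticket_id=5: ELSE → 6
ticket_id=6: sla_hours >= 45 OR reopens < 1 → 0
ticket_id=7: ELSE → 3
ticket_id=8: ELSE → 6
ticket_id=9: sla_hours >= 45 OR reopens < 1 → 1
ticket_id=10: ELSE → 12
ticket_id=11: sla_hours >= 45 OR reopens < 1 → 4
ticket_id=12: ELSE → 9
ticket_id=13: ELSE → 3
ticket_id=14: ELSE → 3
ticket_id=15: sla_hours >= 45 OR reopens < 1 → 0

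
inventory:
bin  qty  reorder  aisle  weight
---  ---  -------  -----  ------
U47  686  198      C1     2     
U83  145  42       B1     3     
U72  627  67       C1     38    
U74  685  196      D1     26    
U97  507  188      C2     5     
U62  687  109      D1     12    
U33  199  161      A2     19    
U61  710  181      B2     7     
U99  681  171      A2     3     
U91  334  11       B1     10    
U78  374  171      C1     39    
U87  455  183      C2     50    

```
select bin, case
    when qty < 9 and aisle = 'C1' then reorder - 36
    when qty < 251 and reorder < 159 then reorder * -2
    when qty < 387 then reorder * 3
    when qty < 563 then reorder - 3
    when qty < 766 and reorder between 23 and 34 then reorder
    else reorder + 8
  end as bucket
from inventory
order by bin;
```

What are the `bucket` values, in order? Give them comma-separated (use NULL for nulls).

483, 206, 189, 117, 75, 204, 513, -84, 180, 33, 185, 179

bin=U33: qty < 387 → 483
bin=U47: ELSE → 206
bin=U61: ELSE → 189
bin=U62: ELSE → 117
bin=U72: ELSE → 75
bin=U74: ELSE → 204
bin=U78: qty < 387 → 513
bin=U83: qty < 251 and reorder < 159 → -84
bin=U87: qty < 563 → 180
bin=U91: qty < 387 → 33
bin=U97: qty < 563 → 185
bin=U99: ELSE → 179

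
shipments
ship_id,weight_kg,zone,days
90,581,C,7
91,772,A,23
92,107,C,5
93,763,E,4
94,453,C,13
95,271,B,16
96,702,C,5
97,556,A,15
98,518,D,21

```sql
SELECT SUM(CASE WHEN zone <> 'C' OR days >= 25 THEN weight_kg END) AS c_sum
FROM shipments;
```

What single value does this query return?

ship_id=90: ✗
ship_id=91: ✓ → 772
ship_id=92: ✗
ship_id=93: ✓ → 763
ship_id=94: ✗
ship_id=95: ✓ → 271
ship_id=96: ✗
ship_id=97: ✓ → 556
ship_id=98: ✓ → 518
c_sum = 772 + 763 + 271 + 556 + 518 = 2880

2880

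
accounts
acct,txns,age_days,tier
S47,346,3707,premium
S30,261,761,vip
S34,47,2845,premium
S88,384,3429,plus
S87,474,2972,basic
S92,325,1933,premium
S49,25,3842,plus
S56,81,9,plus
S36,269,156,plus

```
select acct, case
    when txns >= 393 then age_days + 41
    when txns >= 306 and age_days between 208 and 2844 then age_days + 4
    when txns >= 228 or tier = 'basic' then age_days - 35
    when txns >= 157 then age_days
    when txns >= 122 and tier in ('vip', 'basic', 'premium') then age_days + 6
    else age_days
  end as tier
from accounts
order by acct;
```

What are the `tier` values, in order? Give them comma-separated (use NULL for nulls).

726, 2845, 121, 3672, 3842, 9, 3013, 3394, 1937

acct=S30: txns >= 228 or tier = 'basic' → 726
acct=S34: ELSE → 2845
acct=S36: txns >= 228 or tier = 'basic' → 121
acct=S47: txns >= 228 or tier = 'basic' → 3672
acct=S49: ELSE → 3842
acct=S56: ELSE → 9
acct=S87: txns >= 393 → 3013
acct=S88: txns >= 228 or tier = 'basic' → 3394
acct=S92: txns >= 306 and age_days between 208 and 2844 → 1937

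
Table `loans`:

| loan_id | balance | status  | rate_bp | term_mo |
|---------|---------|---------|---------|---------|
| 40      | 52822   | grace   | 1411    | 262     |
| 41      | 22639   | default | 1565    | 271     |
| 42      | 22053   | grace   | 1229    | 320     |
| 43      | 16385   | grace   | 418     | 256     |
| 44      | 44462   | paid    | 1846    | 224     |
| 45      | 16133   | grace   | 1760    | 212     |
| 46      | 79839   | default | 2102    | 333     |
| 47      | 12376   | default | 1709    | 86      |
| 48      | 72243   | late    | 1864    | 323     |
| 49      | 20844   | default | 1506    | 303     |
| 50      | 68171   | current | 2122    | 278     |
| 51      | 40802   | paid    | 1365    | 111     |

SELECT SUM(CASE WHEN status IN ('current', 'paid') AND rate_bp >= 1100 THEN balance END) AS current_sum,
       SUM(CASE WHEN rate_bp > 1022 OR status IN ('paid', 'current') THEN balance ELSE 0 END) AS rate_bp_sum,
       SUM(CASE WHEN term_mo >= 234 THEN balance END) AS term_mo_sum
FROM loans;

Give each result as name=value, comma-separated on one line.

current_sum=153435, rate_bp_sum=452384, term_mo_sum=354996

[current_sum: status IN ('current', 'paid') AND rate_bp >= 1100]
loan_id=40: ✗
loan_id=41: ✗
loan_id=42: ✗
loan_id=43: ✗
loan_id=44: ✓ → 44462
loan_id=45: ✗
loan_id=46: ✗
loan_id=47: ✗
loan_id=48: ✗
loan_id=49: ✗
loan_id=50: ✓ → 68171
loan_id=51: ✓ → 40802
current_sum = 44462 + 68171 + 40802 = 153435
—
[rate_bp_sum: rate_bp > 1022 OR status IN ('paid', 'current')]
loan_id=40: ✓ → 52822
loan_id=41: ✓ → 22639
loan_id=42: ✓ → 22053
loan_id=43: ✗
loan_id=44: ✓ → 44462
loan_id=45: ✓ → 16133
loan_id=46: ✓ → 79839
loan_id=47: ✓ → 12376
loan_id=48: ✓ → 72243
loan_id=49: ✓ → 20844
loan_id=50: ✓ → 68171
loan_id=51: ✓ → 40802
rate_bp_sum = 52822 + 22639 + 22053 + 44462 + 16133 + 79839 + 12376 + 72243 + 20844 + 68171 + 40802 = 452384
—
[term_mo_sum: term_mo >= 234]
loan_id=40: ✓ → 52822
loan_id=41: ✓ → 22639
loan_id=42: ✓ → 22053
loan_id=43: ✓ → 16385
loan_id=44: ✗
loan_id=45: ✗
loan_id=46: ✓ → 79839
loan_id=47: ✗
loan_id=48: ✓ → 72243
loan_id=49: ✓ → 20844
loan_id=50: ✓ → 68171
loan_id=51: ✗
term_mo_sum = 52822 + 22639 + 22053 + 16385 + 79839 + 72243 + 20844 + 68171 = 354996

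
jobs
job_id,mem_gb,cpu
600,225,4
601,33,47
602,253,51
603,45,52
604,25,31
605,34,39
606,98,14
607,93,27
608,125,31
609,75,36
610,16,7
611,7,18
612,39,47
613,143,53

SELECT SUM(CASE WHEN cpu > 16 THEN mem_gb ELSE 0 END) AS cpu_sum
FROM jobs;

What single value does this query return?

job_id=600: ✗
job_id=601: ✓ → 33
job_id=602: ✓ → 253
job_id=603: ✓ → 45
job_id=604: ✓ → 25
job_id=605: ✓ → 34
job_id=606: ✗
job_id=607: ✓ → 93
job_id=608: ✓ → 125
job_id=609: ✓ → 75
job_id=610: ✗
job_id=611: ✓ → 7
job_id=612: ✓ → 39
job_id=613: ✓ → 143
cpu_sum = 33 + 253 + 45 + 25 + 34 + 93 + 125 + 75 + 7 + 39 + 143 = 872

872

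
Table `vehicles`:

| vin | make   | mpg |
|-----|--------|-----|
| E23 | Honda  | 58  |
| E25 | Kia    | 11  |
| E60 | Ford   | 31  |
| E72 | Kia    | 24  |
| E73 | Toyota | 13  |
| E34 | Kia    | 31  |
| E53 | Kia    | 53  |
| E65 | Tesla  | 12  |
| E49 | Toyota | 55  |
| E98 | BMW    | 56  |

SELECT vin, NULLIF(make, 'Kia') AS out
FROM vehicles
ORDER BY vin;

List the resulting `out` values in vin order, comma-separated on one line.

vin=E23: make=Honda vs Kia: differ → Honda
vin=E25: make=Kia vs Kia: equal → NULL
vin=E34: make=Kia vs Kia: equal → NULL
vin=E49: make=Toyota vs Kia: differ → Toyota
vin=E53: make=Kia vs Kia: equal → NULL
vin=E60: make=Ford vs Kia: differ → Ford
vin=E65: make=Tesla vs Kia: differ → Tesla
vin=E72: make=Kia vs Kia: equal → NULL
vin=E73: make=Toyota vs Kia: differ → Toyota
vin=E98: make=BMW vs Kia: differ → BMW

Honda, NULL, NULL, Toyota, NULL, Ford, Tesla, NULL, Toyota, BMW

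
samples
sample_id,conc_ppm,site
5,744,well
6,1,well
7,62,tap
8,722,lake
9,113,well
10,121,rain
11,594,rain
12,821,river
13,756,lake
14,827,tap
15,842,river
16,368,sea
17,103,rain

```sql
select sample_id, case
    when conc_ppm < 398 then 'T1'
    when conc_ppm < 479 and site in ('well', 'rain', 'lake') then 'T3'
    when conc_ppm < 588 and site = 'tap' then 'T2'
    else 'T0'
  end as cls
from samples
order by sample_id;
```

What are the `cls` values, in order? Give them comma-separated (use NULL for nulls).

sample_id=5: ELSE → T0
sample_id=6: conc_ppm < 398 → T1
sample_id=7: conc_ppm < 398 → T1
sample_id=8: ELSE → T0
sample_id=9: conc_ppm < 398 → T1
sample_id=10: conc_ppm < 398 → T1
sample_id=11: ELSE → T0
sample_id=12: ELSE → T0
sample_id=13: ELSE → T0
sample_id=14: ELSE → T0
sample_id=15: ELSE → T0
sample_id=16: conc_ppm < 398 → T1
sample_id=17: conc_ppm < 398 → T1

T0, T1, T1, T0, T1, T1, T0, T0, T0, T0, T0, T1, T1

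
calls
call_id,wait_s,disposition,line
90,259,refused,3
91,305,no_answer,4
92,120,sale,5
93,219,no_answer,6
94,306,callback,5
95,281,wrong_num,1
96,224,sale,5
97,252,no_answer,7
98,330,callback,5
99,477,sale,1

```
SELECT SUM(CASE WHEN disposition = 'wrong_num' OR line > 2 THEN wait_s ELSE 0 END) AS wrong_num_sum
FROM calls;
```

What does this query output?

2296

call_id=90: ✓ → 259
call_id=91: ✓ → 305
call_id=92: ✓ → 120
call_id=93: ✓ → 219
call_id=94: ✓ → 306
call_id=95: ✓ → 281
call_id=96: ✓ → 224
call_id=97: ✓ → 252
call_id=98: ✓ → 330
call_id=99: ✗
wrong_num_sum = 259 + 305 + 120 + 219 + 306 + 281 + 224 + 252 + 330 = 2296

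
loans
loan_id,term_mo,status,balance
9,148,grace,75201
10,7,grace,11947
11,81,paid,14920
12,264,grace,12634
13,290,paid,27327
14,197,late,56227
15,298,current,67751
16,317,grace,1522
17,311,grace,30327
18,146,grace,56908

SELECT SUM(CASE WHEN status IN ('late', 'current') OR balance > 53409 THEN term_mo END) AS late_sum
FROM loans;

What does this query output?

loan_id=9: ✓ → 148
loan_id=10: ✗
loan_id=11: ✗
loan_id=12: ✗
loan_id=13: ✗
loan_id=14: ✓ → 197
loan_id=15: ✓ → 298
loan_id=16: ✗
loan_id=17: ✗
loan_id=18: ✓ → 146
late_sum = 148 + 197 + 298 + 146 = 789

789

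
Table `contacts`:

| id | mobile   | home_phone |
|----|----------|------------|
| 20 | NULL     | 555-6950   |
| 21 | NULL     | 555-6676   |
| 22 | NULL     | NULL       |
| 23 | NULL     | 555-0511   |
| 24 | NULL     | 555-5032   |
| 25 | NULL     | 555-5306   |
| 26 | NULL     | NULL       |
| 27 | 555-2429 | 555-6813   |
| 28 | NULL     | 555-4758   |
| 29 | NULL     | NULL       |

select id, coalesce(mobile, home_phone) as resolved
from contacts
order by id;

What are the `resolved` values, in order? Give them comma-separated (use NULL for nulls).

555-6950, 555-6676, NULL, 555-0511, 555-5032, 555-5306, NULL, 555-2429, 555-4758, NULL

id=20: mobile=NULL, home_phone=555-6950 → 555-6950
id=21: mobile=NULL, home_phone=555-6676 → 555-6676
id=22: mobile=NULL, home_phone=NULL (all NULL) → NULL
id=23: mobile=NULL, home_phone=555-0511 → 555-0511
id=24: mobile=NULL, home_phone=555-5032 → 555-5032
id=25: mobile=NULL, home_phone=555-5306 → 555-5306
id=26: mobile=NULL, home_phone=NULL (all NULL) → NULL
id=27: mobile=555-2429 → 555-2429
id=28: mobile=NULL, home_phone=555-4758 → 555-4758
id=29: mobile=NULL, home_phone=NULL (all NULL) → NULL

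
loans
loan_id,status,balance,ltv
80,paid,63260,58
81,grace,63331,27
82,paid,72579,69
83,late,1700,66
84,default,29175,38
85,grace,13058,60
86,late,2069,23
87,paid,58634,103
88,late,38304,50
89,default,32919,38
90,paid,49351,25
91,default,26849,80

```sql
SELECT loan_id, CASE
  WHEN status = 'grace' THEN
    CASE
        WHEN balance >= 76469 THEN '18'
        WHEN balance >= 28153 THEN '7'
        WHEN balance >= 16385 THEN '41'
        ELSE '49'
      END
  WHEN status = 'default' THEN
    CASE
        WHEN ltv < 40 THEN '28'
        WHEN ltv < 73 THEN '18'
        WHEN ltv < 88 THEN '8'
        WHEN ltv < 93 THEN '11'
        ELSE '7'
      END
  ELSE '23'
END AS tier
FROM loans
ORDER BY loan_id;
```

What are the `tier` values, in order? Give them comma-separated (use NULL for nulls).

23, 7, 23, 23, 28, 49, 23, 23, 23, 28, 23, 8

loan_id=80: status='paid' → outer ELSE → 23
loan_id=81: status='grace' → inner[balance >= 28153] → 7
loan_id=82: status='paid' → outer ELSE → 23
loan_id=83: status='late' → outer ELSE → 23
loan_id=84: status='default' → inner[ltv < 40] → 28
loan_id=85: status='grace' → inner[ELSE] → 49
loan_id=86: status='late' → outer ELSE → 23
loan_id=87: status='paid' → outer ELSE → 23
loan_id=88: status='late' → outer ELSE → 23
loan_id=89: status='default' → inner[ltv < 40] → 28
loan_id=90: status='paid' → outer ELSE → 23
loan_id=91: status='default' → inner[ltv < 88] → 8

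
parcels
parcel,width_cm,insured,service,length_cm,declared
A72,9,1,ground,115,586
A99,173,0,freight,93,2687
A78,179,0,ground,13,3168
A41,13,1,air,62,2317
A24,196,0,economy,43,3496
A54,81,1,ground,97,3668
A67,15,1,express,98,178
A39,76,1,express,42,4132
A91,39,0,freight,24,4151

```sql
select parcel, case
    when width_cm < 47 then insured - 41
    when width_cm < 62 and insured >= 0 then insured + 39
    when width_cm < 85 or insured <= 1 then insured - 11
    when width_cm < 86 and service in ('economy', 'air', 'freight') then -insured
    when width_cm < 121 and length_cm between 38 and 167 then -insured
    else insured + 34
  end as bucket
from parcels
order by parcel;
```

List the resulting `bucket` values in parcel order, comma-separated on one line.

parcel=A24: width_cm < 85 or insured <= 1 → -11
parcel=A39: width_cm < 85 or insured <= 1 → -10
parcel=A41: width_cm < 47 → -40
parcel=A54: width_cm < 85 or insured <= 1 → -10
parcel=A67: width_cm < 47 → -40
parcel=A72: width_cm < 47 → -40
parcel=A78: width_cm < 85 or insured <= 1 → -11
parcel=A91: width_cm < 47 → -41
parcel=A99: width_cm < 85 or insured <= 1 → -11

-11, -10, -40, -10, -40, -40, -11, -41, -11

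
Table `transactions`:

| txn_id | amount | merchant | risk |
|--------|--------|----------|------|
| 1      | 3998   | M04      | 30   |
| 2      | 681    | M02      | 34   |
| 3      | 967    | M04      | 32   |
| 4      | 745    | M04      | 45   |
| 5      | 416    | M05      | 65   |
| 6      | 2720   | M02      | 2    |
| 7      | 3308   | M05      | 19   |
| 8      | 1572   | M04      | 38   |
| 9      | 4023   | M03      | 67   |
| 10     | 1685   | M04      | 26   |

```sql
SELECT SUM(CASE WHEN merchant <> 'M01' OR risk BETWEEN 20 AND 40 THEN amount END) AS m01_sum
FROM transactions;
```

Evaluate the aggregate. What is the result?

20115

txn_id=1: ✓ → 3998
txn_id=2: ✓ → 681
txn_id=3: ✓ → 967
txn_id=4: ✓ → 745
txn_id=5: ✓ → 416
txn_id=6: ✓ → 2720
txn_id=7: ✓ → 3308
txn_id=8: ✓ → 1572
txn_id=9: ✓ → 4023
txn_id=10: ✓ → 1685
m01_sum = 3998 + 681 + 967 + 745 + 416 + 2720 + 3308 + 1572 + 4023 + 1685 = 20115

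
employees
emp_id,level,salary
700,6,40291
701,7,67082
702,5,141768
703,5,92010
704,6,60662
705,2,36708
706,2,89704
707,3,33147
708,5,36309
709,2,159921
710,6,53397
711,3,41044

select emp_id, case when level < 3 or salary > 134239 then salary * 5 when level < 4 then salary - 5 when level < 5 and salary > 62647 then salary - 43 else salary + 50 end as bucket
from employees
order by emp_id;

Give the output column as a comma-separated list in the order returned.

40341, 67132, 708840, 92060, 60712, 183540, 448520, 33142, 36359, 799605, 53447, 41039

emp_id=700: ELSE → 40341
emp_id=701: ELSE → 67132
emp_id=702: level < 3 or salary > 134239 → 708840
emp_id=703: ELSE → 92060
emp_id=704: ELSE → 60712
emp_id=705: level < 3 or salary > 134239 → 183540
emp_id=706: level < 3 or salary > 134239 → 448520
emp_id=707: level < 4 → 33142
emp_id=708: ELSE → 36359
emp_id=709: level < 3 or salary > 134239 → 799605
emp_id=710: ELSE → 53447
emp_id=711: level < 4 → 41039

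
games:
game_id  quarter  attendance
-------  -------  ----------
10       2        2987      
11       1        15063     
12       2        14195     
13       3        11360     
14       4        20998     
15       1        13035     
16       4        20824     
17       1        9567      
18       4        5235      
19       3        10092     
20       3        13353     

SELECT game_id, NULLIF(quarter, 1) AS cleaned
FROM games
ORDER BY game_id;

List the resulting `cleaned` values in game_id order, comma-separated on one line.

2, NULL, 2, 3, 4, NULL, 4, NULL, 4, 3, 3

game_id=10: quarter=2 vs 1: differ → 2
game_id=11: quarter=1 vs 1: equal → NULL
game_id=12: quarter=2 vs 1: differ → 2
game_id=13: quarter=3 vs 1: differ → 3
game_id=14: quarter=4 vs 1: differ → 4
game_id=15: quarter=1 vs 1: equal → NULL
game_id=16: quarter=4 vs 1: differ → 4
game_id=17: quarter=1 vs 1: equal → NULL
game_id=18: quarter=4 vs 1: differ → 4
game_id=19: quarter=3 vs 1: differ → 3
game_id=20: quarter=3 vs 1: differ → 3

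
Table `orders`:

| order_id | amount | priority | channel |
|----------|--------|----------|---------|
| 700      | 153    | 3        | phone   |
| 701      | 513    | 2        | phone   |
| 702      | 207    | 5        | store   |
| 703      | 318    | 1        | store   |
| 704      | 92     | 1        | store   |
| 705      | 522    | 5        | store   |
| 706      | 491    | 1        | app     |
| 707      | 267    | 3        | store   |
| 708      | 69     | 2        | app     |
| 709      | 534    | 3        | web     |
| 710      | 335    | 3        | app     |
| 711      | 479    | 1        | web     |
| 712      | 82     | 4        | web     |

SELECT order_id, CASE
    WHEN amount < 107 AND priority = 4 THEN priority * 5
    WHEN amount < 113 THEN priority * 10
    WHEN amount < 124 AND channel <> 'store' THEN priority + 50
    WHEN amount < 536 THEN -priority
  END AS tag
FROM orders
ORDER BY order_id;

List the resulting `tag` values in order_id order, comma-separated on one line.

order_id=700: amount < 536 → -3
order_id=701: amount < 536 → -2
order_id=702: amount < 536 → -5
order_id=703: amount < 536 → -1
order_id=704: amount < 113 → 10
order_id=705: amount < 536 → -5
order_id=706: amount < 536 → -1
order_id=707: amount < 536 → -3
order_id=708: amount < 113 → 20
order_id=709: amount < 536 → -3
order_id=710: amount < 536 → -3
order_id=711: amount < 536 → -1
order_id=712: amount < 107 AND priority = 4 → 20

-3, -2, -5, -1, 10, -5, -1, -3, 20, -3, -3, -1, 20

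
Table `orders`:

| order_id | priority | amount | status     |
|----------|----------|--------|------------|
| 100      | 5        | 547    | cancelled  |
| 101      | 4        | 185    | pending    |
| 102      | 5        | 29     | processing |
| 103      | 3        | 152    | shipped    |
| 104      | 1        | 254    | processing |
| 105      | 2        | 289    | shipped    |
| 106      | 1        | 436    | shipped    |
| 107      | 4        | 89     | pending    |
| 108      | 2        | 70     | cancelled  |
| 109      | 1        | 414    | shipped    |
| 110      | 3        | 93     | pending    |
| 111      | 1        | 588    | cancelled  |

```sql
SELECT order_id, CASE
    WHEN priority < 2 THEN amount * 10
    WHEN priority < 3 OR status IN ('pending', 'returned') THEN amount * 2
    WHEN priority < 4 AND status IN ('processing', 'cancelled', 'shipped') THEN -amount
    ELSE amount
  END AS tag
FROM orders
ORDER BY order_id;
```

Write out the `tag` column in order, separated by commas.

547, 370, 29, -152, 2540, 578, 4360, 178, 140, 4140, 186, 5880

order_id=100: ELSE → 547
order_id=101: priority < 3 OR status IN ('pending', 'returned') → 370
order_id=102: ELSE → 29
order_id=103: priority < 4 AND status IN ('processing', 'cancelled', 'shipped') → -152
order_id=104: priority < 2 → 2540
order_id=105: priority < 3 OR status IN ('pending', 'returned') → 578
order_id=106: priority < 2 → 4360
order_id=107: priority < 3 OR status IN ('pending', 'returned') → 178
order_id=108: priority < 3 OR status IN ('pending', 'returned') → 140
order_id=109: priority < 2 → 4140
order_id=110: priority < 3 OR status IN ('pending', 'returned') → 186
order_id=111: priority < 2 → 5880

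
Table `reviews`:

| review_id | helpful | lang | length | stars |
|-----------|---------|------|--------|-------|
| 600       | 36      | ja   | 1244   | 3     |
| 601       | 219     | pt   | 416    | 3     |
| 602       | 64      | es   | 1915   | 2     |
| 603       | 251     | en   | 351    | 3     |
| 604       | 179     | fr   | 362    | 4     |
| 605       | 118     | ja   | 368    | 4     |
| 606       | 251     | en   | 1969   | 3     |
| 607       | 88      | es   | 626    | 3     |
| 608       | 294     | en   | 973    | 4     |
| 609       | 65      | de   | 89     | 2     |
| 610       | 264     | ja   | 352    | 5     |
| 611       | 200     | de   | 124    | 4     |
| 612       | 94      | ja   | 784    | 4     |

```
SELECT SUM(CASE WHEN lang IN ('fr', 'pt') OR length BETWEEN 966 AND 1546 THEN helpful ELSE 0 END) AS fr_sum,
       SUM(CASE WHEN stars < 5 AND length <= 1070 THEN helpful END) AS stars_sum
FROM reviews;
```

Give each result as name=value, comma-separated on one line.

fr_sum=728, stars_sum=1508

[fr_sum: lang IN ('fr', 'pt') OR length BETWEEN 966 AND 1546]
review_id=600: ✓ → 36
review_id=601: ✓ → 219
review_id=602: ✗
review_id=603: ✗
review_id=604: ✓ → 179
review_id=605: ✗
review_id=606: ✗
review_id=607: ✗
review_id=608: ✓ → 294
review_id=609: ✗
review_id=610: ✗
review_id=611: ✗
review_id=612: ✗
fr_sum = 36 + 219 + 179 + 294 = 728
—
[stars_sum: stars < 5 AND length <= 1070]
review_id=600: ✗
review_id=601: ✓ → 219
review_id=602: ✗
review_id=603: ✓ → 251
review_id=604: ✓ → 179
review_id=605: ✓ → 118
review_id=606: ✗
review_id=607: ✓ → 88
review_id=608: ✓ → 294
review_id=609: ✓ → 65
review_id=610: ✗
review_id=611: ✓ → 200
review_id=612: ✓ → 94
stars_sum = 219 + 251 + 179 + 118 + 88 + 294 + 65 + 200 + 94 = 1508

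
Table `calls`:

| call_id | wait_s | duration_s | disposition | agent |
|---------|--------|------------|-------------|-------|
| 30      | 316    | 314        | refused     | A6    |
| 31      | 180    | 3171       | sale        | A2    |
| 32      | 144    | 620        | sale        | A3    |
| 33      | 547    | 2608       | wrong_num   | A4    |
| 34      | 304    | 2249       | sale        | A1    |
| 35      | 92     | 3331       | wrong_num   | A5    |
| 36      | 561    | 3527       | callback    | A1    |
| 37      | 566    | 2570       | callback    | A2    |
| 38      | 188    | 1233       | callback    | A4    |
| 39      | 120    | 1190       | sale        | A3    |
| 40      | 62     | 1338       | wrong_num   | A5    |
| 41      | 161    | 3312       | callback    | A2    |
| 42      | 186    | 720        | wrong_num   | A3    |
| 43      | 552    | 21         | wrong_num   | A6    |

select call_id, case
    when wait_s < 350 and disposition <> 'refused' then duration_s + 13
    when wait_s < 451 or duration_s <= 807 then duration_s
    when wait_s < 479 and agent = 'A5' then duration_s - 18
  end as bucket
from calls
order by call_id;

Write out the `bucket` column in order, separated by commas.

314, 3184, 633, NULL, 2262, 3344, NULL, NULL, 1246, 1203, 1351, 3325, 733, 21

call_id=30: wait_s < 451 or duration_s <= 807 → 314
call_id=31: wait_s < 350 and disposition <> 'refused' → 3184
call_id=32: wait_s < 350 and disposition <> 'refused' → 633
call_id=33: (no match → NULL) → NULL
call_id=34: wait_s < 350 and disposition <> 'refused' → 2262
call_id=35: wait_s < 350 and disposition <> 'refused' → 3344
call_id=36: (no match → NULL) → NULL
call_id=37: (no match → NULL) → NULL
call_id=38: wait_s < 350 and disposition <> 'refused' → 1246
call_id=39: wait_s < 350 and disposition <> 'refused' → 1203
call_id=40: wait_s < 350 and disposition <> 'refused' → 1351
call_id=41: wait_s < 350 and disposition <> 'refused' → 3325
call_id=42: wait_s < 350 and disposition <> 'refused' → 733
call_id=43: wait_s < 451 or duration_s <= 807 → 21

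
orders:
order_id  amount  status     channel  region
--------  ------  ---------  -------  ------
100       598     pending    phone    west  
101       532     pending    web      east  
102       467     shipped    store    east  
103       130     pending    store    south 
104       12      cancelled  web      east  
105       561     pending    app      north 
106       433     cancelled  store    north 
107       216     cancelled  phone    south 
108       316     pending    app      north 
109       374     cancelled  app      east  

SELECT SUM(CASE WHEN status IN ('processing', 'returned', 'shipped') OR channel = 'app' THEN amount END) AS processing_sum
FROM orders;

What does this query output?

1718

order_id=100: ✗
order_id=101: ✗
order_id=102: ✓ → 467
order_id=103: ✗
order_id=104: ✗
order_id=105: ✓ → 561
order_id=106: ✗
order_id=107: ✗
order_id=108: ✓ → 316
order_id=109: ✓ → 374
processing_sum = 467 + 561 + 316 + 374 = 1718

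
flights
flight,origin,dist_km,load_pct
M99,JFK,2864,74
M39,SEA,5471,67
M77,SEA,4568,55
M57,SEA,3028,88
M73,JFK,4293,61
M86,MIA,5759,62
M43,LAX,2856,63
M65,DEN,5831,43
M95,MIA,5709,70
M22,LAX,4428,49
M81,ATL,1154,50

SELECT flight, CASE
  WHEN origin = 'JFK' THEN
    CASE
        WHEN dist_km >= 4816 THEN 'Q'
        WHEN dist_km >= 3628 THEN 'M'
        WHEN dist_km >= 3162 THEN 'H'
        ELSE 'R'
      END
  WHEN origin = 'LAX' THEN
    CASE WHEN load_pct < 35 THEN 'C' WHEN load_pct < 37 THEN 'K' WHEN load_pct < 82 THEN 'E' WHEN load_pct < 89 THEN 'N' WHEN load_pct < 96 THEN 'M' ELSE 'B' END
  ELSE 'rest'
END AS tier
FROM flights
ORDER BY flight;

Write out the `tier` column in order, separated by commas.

flight=M22: origin='LAX' → inner[load_pct < 82] → E
flight=M39: origin='SEA' → outer ELSE → rest
flight=M43: origin='LAX' → inner[load_pct < 82] → E
flight=M57: origin='SEA' → outer ELSE → rest
flight=M65: origin='DEN' → outer ELSE → rest
flight=M73: origin='JFK' → inner[dist_km >= 3628] → M
flight=M77: origin='SEA' → outer ELSE → rest
flight=M81: origin='ATL' → outer ELSE → rest
flight=M86: origin='MIA' → outer ELSE → rest
flight=M95: origin='MIA' → outer ELSE → rest
flight=M99: origin='JFK' → inner[ELSE] → R

E, rest, E, rest, rest, M, rest, rest, rest, rest, R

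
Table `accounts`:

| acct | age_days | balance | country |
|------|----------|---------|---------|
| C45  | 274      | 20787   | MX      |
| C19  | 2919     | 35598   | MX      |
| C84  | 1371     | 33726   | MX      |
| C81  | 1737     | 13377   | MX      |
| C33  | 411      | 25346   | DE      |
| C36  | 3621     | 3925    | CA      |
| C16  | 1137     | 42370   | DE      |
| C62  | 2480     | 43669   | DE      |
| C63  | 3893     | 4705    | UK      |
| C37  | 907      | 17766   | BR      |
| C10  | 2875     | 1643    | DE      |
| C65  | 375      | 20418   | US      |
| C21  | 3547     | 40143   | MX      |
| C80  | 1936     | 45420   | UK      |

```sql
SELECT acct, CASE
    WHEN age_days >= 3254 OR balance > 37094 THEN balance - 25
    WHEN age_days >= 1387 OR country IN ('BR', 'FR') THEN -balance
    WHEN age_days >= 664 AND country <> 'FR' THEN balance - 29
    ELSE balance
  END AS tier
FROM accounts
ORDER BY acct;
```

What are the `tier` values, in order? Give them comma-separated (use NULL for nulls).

-1643, 42345, -35598, 40118, 25346, 3900, -17766, 20787, 43644, 4680, 20418, 45395, -13377, 33697

acct=C10: age_days >= 1387 OR country IN ('BR', 'FR') → -1643
acct=C16: age_days >= 3254 OR balance > 37094 → 42345
acct=C19: age_days >= 1387 OR country IN ('BR', 'FR') → -35598
acct=C21: age_days >= 3254 OR balance > 37094 → 40118
acct=C33: ELSE → 25346
acct=C36: age_days >= 3254 OR balance > 37094 → 3900
acct=C37: age_days >= 1387 OR country IN ('BR', 'FR') → -17766
acct=C45: ELSE → 20787
acct=C62: age_days >= 3254 OR balance > 37094 → 43644
acct=C63: age_days >= 3254 OR balance > 37094 → 4680
acct=C65: ELSE → 20418
acct=C80: age_days >= 3254 OR balance > 37094 → 45395
acct=C81: age_days >= 1387 OR country IN ('BR', 'FR') → -13377
acct=C84: age_days >= 664 AND country <> 'FR' → 33697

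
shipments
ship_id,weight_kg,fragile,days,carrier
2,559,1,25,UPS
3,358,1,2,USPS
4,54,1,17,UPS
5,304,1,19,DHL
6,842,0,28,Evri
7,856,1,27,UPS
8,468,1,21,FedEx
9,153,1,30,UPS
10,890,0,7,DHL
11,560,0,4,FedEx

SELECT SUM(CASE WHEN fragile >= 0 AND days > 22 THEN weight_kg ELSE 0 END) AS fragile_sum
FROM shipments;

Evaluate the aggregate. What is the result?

ship_id=2: ✓ → 559
ship_id=3: ✗
ship_id=4: ✗
ship_id=5: ✗
ship_id=6: ✓ → 842
ship_id=7: ✓ → 856
ship_id=8: ✗
ship_id=9: ✓ → 153
ship_id=10: ✗
ship_id=11: ✗
fragile_sum = 559 + 842 + 856 + 153 = 2410

2410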